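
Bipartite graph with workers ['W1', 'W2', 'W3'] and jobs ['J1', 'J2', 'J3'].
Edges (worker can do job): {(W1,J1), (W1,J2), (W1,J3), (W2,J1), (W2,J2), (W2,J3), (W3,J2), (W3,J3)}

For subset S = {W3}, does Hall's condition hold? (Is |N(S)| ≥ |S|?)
Yes: |N(S)| = 2, |S| = 1

Subset S = {W3}
Neighbors N(S) = {J2, J3}

|N(S)| = 2, |S| = 1
Hall's condition: |N(S)| ≥ |S| is satisfied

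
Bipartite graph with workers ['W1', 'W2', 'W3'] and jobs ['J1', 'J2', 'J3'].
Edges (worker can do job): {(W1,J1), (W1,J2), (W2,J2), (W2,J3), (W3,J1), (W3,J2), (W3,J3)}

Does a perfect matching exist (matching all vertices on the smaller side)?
Yes, perfect matching exists (size 3)

Perfect matching: {(W1,J2), (W2,J3), (W3,J1)}
All 3 vertices on the smaller side are matched.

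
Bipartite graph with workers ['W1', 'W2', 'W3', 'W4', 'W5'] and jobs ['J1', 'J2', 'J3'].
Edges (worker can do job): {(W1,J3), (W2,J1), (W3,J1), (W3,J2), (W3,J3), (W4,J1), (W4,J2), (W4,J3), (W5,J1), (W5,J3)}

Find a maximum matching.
Matching: {(W3,J1), (W4,J2), (W5,J3)}

Maximum matching (size 3):
  W3 → J1
  W4 → J2
  W5 → J3

Each worker is assigned to at most one job, and each job to at most one worker.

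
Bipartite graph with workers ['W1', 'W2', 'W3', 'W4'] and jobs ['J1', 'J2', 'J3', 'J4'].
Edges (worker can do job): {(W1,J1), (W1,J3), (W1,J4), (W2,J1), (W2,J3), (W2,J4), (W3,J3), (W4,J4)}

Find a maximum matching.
Matching: {(W1,J1), (W3,J3), (W4,J4)}

Maximum matching (size 3):
  W1 → J1
  W3 → J3
  W4 → J4

Each worker is assigned to at most one job, and each job to at most one worker.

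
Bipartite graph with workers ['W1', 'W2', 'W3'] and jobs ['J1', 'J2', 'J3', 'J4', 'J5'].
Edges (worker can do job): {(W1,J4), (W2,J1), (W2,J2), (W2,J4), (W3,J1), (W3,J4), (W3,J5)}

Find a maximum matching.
Matching: {(W1,J4), (W2,J1), (W3,J5)}

Maximum matching (size 3):
  W1 → J4
  W2 → J1
  W3 → J5

Each worker is assigned to at most one job, and each job to at most one worker.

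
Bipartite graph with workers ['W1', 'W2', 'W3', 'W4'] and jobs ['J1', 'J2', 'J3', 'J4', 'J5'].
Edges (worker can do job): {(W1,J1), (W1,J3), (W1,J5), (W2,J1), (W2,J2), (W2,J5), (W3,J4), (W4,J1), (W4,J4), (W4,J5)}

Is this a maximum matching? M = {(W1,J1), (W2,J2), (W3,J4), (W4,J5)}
Yes, size 4 is maximum

Proposed matching has size 4.
Maximum matching size for this graph: 4.

This is a maximum matching.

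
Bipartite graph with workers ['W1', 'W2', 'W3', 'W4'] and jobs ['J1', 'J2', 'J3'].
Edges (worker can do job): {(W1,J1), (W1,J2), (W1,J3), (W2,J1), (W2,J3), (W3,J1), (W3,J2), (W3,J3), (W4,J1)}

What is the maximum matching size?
Maximum matching size = 3

Maximum matching: {(W1,J2), (W3,J3), (W4,J1)}
Size: 3

This assigns 3 workers to 3 distinct jobs.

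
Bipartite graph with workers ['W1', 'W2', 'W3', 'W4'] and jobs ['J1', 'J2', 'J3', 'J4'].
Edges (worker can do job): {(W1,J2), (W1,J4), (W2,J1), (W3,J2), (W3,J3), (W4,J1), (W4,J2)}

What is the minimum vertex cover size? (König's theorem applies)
Minimum vertex cover size = 4

By König's theorem: in bipartite graphs,
min vertex cover = max matching = 4

Maximum matching has size 4, so minimum vertex cover also has size 4.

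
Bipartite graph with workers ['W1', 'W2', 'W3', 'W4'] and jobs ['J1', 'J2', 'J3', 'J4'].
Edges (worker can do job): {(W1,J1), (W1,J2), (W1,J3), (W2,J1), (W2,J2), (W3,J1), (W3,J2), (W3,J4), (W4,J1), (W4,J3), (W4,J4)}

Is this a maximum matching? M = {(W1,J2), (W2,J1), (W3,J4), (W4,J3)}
Yes, size 4 is maximum

Proposed matching has size 4.
Maximum matching size for this graph: 4.

This is a maximum matching.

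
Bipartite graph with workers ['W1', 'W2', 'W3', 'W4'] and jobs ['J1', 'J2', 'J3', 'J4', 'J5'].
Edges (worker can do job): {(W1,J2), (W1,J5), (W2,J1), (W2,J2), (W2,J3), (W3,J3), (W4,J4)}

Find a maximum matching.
Matching: {(W1,J2), (W2,J1), (W3,J3), (W4,J4)}

Maximum matching (size 4):
  W1 → J2
  W2 → J1
  W3 → J3
  W4 → J4

Each worker is assigned to at most one job, and each job to at most one worker.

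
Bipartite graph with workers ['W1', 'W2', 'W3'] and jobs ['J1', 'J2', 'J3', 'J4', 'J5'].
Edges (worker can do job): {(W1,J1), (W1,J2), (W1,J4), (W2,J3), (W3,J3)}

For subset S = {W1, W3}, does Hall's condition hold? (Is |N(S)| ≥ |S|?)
Yes: |N(S)| = 4, |S| = 2

Subset S = {W1, W3}
Neighbors N(S) = {J1, J2, J3, J4}

|N(S)| = 4, |S| = 2
Hall's condition: |N(S)| ≥ |S| is satisfied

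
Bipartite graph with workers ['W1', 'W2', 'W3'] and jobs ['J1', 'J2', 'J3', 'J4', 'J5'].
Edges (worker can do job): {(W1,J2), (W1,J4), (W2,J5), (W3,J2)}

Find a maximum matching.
Matching: {(W1,J4), (W2,J5), (W3,J2)}

Maximum matching (size 3):
  W1 → J4
  W2 → J5
  W3 → J2

Each worker is assigned to at most one job, and each job to at most one worker.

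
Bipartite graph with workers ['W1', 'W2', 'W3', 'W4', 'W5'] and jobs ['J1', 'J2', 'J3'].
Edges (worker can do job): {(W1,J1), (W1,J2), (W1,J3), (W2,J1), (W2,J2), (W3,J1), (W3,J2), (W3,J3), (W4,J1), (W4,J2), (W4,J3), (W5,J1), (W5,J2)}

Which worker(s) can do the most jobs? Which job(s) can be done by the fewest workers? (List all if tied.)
Most versatile: W1, W3, W4 (3 jobs); Least covered: J3 (3 workers)

Worker degrees (jobs they can do): W1:3, W2:2, W3:3, W4:3, W5:2
Job degrees (workers who can do it): J1:5, J2:5, J3:3

Maximum worker degree is 3, achieved by: W1, W3, W4
Minimum job degree is 3, achieved by: J3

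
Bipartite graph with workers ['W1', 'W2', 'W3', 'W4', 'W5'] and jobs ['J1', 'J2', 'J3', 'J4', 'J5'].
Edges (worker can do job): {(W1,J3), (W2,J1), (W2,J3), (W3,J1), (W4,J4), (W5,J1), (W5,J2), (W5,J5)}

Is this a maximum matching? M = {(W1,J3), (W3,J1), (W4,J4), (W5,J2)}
Yes, size 4 is maximum

Proposed matching has size 4.
Maximum matching size for this graph: 4.

This is a maximum matching.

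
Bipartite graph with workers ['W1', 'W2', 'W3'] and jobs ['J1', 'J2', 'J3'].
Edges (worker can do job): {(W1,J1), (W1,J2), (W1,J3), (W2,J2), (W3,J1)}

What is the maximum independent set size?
Maximum independent set = 3

By König's theorem:
- Min vertex cover = Max matching = 3
- Max independent set = Total vertices - Min vertex cover
- Max independent set = 6 - 3 = 3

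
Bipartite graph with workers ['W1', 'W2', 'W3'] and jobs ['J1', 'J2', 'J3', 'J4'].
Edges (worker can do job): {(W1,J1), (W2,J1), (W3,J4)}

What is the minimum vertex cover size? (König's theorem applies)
Minimum vertex cover size = 2

By König's theorem: in bipartite graphs,
min vertex cover = max matching = 2

Maximum matching has size 2, so minimum vertex cover also has size 2.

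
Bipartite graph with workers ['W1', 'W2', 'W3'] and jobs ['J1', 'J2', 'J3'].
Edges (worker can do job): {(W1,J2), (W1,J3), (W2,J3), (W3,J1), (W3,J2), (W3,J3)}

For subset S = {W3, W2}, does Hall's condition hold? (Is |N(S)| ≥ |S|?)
Yes: |N(S)| = 3, |S| = 2

Subset S = {W3, W2}
Neighbors N(S) = {J1, J2, J3}

|N(S)| = 3, |S| = 2
Hall's condition: |N(S)| ≥ |S| is satisfied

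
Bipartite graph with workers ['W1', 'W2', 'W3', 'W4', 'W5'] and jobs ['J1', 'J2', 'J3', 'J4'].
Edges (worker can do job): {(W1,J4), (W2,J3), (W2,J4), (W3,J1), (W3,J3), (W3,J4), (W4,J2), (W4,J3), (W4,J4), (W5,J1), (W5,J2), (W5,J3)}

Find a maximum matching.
Matching: {(W1,J4), (W3,J1), (W4,J2), (W5,J3)}

Maximum matching (size 4):
  W1 → J4
  W3 → J1
  W4 → J2
  W5 → J3

Each worker is assigned to at most one job, and each job to at most one worker.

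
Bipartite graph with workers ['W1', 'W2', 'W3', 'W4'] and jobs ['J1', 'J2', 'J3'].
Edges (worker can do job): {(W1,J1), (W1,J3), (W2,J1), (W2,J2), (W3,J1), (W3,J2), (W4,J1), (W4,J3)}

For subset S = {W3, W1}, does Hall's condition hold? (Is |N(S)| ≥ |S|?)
Yes: |N(S)| = 3, |S| = 2

Subset S = {W3, W1}
Neighbors N(S) = {J1, J2, J3}

|N(S)| = 3, |S| = 2
Hall's condition: |N(S)| ≥ |S| is satisfied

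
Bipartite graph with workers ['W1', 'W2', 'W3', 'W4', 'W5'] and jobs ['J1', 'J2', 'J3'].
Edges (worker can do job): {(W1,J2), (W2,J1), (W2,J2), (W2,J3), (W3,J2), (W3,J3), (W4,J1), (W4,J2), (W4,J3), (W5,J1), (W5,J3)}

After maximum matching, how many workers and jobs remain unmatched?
Unmatched: 2 workers, 0 jobs

Maximum matching size: 3
Workers: 5 total, 3 matched, 2 unmatched
Jobs: 3 total, 3 matched, 0 unmatched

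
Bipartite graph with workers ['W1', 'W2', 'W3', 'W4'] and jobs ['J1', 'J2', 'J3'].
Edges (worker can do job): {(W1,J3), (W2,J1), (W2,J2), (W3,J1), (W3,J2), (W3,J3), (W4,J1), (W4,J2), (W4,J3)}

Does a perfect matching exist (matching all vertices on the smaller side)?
Yes, perfect matching exists (size 3)

Perfect matching: {(W2,J2), (W3,J3), (W4,J1)}
All 3 vertices on the smaller side are matched.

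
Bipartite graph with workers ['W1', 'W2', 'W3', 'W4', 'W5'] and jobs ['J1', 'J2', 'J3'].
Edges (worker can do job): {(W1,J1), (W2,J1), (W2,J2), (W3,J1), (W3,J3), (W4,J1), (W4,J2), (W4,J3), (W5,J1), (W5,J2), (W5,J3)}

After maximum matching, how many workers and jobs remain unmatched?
Unmatched: 2 workers, 0 jobs

Maximum matching size: 3
Workers: 5 total, 3 matched, 2 unmatched
Jobs: 3 total, 3 matched, 0 unmatched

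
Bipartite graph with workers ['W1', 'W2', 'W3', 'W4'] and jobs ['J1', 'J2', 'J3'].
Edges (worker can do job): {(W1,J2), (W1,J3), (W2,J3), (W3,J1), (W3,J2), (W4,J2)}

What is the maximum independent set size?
Maximum independent set = 4

By König's theorem:
- Min vertex cover = Max matching = 3
- Max independent set = Total vertices - Min vertex cover
- Max independent set = 7 - 3 = 4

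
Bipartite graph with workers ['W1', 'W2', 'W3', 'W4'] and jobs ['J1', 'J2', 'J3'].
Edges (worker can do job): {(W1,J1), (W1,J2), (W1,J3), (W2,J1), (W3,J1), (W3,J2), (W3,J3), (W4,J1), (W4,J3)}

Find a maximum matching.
Matching: {(W1,J2), (W3,J3), (W4,J1)}

Maximum matching (size 3):
  W1 → J2
  W3 → J3
  W4 → J1

Each worker is assigned to at most one job, and each job to at most one worker.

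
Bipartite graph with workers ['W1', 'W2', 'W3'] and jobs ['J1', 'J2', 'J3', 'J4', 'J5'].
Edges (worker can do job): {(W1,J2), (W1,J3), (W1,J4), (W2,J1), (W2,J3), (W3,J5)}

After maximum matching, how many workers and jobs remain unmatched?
Unmatched: 0 workers, 2 jobs

Maximum matching size: 3
Workers: 3 total, 3 matched, 0 unmatched
Jobs: 5 total, 3 matched, 2 unmatched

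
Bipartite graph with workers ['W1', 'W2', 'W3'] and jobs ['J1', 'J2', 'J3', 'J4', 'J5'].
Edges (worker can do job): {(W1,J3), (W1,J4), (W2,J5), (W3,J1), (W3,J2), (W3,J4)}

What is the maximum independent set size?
Maximum independent set = 5

By König's theorem:
- Min vertex cover = Max matching = 3
- Max independent set = Total vertices - Min vertex cover
- Max independent set = 8 - 3 = 5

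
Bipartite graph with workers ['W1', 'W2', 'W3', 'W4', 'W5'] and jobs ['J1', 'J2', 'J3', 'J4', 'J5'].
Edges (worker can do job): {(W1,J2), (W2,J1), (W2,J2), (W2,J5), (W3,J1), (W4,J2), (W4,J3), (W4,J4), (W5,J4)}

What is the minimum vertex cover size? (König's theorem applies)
Minimum vertex cover size = 5

By König's theorem: in bipartite graphs,
min vertex cover = max matching = 5

Maximum matching has size 5, so minimum vertex cover also has size 5.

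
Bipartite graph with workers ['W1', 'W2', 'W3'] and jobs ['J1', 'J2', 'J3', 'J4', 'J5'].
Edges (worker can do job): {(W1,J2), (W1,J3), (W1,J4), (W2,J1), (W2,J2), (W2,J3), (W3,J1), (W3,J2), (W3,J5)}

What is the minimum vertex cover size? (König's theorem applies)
Minimum vertex cover size = 3

By König's theorem: in bipartite graphs,
min vertex cover = max matching = 3

Maximum matching has size 3, so minimum vertex cover also has size 3.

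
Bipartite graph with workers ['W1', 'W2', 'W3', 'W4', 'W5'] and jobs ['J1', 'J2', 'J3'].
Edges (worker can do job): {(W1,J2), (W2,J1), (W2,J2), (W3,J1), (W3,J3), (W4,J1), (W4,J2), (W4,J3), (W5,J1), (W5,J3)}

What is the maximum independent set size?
Maximum independent set = 5

By König's theorem:
- Min vertex cover = Max matching = 3
- Max independent set = Total vertices - Min vertex cover
- Max independent set = 8 - 3 = 5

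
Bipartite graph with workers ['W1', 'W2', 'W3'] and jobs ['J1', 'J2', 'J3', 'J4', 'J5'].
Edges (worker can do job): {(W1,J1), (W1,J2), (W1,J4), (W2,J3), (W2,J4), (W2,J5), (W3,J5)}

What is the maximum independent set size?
Maximum independent set = 5

By König's theorem:
- Min vertex cover = Max matching = 3
- Max independent set = Total vertices - Min vertex cover
- Max independent set = 8 - 3 = 5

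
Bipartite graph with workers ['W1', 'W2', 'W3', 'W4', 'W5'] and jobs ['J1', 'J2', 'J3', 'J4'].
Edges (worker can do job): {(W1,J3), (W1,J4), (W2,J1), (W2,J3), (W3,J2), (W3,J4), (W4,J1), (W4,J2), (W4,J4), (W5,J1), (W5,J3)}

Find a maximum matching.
Matching: {(W1,J4), (W3,J2), (W4,J1), (W5,J3)}

Maximum matching (size 4):
  W1 → J4
  W3 → J2
  W4 → J1
  W5 → J3

Each worker is assigned to at most one job, and each job to at most one worker.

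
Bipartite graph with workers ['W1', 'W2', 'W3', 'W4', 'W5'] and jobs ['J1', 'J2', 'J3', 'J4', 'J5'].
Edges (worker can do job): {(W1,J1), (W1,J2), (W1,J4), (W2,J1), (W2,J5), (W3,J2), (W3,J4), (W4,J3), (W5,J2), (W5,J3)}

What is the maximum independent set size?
Maximum independent set = 5

By König's theorem:
- Min vertex cover = Max matching = 5
- Max independent set = Total vertices - Min vertex cover
- Max independent set = 10 - 5 = 5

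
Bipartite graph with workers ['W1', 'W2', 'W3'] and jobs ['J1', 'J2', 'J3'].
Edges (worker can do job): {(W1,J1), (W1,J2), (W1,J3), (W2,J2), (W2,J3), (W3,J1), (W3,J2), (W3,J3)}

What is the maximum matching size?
Maximum matching size = 3

Maximum matching: {(W1,J3), (W2,J2), (W3,J1)}
Size: 3

This assigns 3 workers to 3 distinct jobs.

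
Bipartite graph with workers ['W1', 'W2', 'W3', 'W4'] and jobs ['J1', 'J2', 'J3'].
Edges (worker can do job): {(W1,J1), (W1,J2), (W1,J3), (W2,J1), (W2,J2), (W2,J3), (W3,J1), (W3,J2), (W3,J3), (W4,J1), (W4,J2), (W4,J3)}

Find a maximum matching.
Matching: {(W1,J3), (W3,J2), (W4,J1)}

Maximum matching (size 3):
  W1 → J3
  W3 → J2
  W4 → J1

Each worker is assigned to at most one job, and each job to at most one worker.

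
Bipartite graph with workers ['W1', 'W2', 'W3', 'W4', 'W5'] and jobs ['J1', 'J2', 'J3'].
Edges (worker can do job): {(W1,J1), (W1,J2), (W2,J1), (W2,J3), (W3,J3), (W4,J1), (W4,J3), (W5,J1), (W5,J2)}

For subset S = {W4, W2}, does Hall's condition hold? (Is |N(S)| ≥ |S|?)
Yes: |N(S)| = 2, |S| = 2

Subset S = {W4, W2}
Neighbors N(S) = {J1, J3}

|N(S)| = 2, |S| = 2
Hall's condition: |N(S)| ≥ |S| is satisfied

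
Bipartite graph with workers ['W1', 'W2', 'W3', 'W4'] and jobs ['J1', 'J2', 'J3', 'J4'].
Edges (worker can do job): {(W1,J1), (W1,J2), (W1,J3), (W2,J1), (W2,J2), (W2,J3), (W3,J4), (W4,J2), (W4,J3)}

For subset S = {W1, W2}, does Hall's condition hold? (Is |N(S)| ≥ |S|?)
Yes: |N(S)| = 3, |S| = 2

Subset S = {W1, W2}
Neighbors N(S) = {J1, J2, J3}

|N(S)| = 3, |S| = 2
Hall's condition: |N(S)| ≥ |S| is satisfied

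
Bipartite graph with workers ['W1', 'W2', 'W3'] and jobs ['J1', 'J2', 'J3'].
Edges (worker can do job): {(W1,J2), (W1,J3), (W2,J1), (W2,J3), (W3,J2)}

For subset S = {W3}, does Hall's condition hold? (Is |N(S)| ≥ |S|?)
Yes: |N(S)| = 1, |S| = 1

Subset S = {W3}
Neighbors N(S) = {J2}

|N(S)| = 1, |S| = 1
Hall's condition: |N(S)| ≥ |S| is satisfied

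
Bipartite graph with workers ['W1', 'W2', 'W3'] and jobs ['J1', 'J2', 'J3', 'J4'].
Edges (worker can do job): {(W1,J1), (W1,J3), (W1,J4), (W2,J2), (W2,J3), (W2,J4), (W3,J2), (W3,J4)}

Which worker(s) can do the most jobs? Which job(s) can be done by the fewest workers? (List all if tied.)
Most versatile: W1, W2 (3 jobs); Least covered: J1 (1 workers)

Worker degrees (jobs they can do): W1:3, W2:3, W3:2
Job degrees (workers who can do it): J1:1, J2:2, J3:2, J4:3

Maximum worker degree is 3, achieved by: W1, W2
Minimum job degree is 1, achieved by: J1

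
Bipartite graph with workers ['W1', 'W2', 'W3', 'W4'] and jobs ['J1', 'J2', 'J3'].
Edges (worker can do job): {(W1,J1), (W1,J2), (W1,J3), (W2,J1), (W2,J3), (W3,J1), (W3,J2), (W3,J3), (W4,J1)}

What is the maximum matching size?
Maximum matching size = 3

Maximum matching: {(W1,J2), (W3,J3), (W4,J1)}
Size: 3

This assigns 3 workers to 3 distinct jobs.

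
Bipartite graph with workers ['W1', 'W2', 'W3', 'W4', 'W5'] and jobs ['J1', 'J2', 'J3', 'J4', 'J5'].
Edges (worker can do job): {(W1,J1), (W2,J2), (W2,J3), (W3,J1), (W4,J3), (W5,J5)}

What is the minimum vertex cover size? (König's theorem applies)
Minimum vertex cover size = 4

By König's theorem: in bipartite graphs,
min vertex cover = max matching = 4

Maximum matching has size 4, so minimum vertex cover also has size 4.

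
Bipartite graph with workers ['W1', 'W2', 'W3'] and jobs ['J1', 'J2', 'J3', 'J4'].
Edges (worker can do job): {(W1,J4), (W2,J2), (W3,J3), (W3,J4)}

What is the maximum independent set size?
Maximum independent set = 4

By König's theorem:
- Min vertex cover = Max matching = 3
- Max independent set = Total vertices - Min vertex cover
- Max independent set = 7 - 3 = 4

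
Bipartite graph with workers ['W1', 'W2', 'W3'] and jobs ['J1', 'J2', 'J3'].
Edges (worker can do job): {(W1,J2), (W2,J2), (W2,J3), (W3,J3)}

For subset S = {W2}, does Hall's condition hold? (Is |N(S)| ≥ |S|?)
Yes: |N(S)| = 2, |S| = 1

Subset S = {W2}
Neighbors N(S) = {J2, J3}

|N(S)| = 2, |S| = 1
Hall's condition: |N(S)| ≥ |S| is satisfied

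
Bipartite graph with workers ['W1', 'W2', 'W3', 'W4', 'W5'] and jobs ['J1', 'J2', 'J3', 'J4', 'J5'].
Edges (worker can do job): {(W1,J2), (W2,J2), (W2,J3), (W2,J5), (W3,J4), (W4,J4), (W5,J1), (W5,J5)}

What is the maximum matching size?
Maximum matching size = 4

Maximum matching: {(W1,J2), (W2,J3), (W3,J4), (W5,J1)}
Size: 4

This assigns 4 workers to 4 distinct jobs.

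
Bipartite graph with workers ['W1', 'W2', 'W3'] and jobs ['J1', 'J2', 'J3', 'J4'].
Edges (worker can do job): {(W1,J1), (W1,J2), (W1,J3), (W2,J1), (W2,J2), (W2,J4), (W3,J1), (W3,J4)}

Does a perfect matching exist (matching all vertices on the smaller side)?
Yes, perfect matching exists (size 3)

Perfect matching: {(W1,J2), (W2,J4), (W3,J1)}
All 3 vertices on the smaller side are matched.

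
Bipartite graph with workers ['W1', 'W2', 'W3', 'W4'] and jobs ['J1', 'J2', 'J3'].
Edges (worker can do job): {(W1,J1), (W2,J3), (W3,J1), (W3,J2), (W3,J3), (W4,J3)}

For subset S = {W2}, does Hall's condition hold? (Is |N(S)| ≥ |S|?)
Yes: |N(S)| = 1, |S| = 1

Subset S = {W2}
Neighbors N(S) = {J3}

|N(S)| = 1, |S| = 1
Hall's condition: |N(S)| ≥ |S| is satisfied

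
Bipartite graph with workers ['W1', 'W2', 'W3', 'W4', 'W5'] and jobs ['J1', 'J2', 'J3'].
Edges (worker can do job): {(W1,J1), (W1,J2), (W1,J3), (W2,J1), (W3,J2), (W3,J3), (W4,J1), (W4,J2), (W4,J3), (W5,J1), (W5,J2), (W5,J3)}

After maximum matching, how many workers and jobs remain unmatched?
Unmatched: 2 workers, 0 jobs

Maximum matching size: 3
Workers: 5 total, 3 matched, 2 unmatched
Jobs: 3 total, 3 matched, 0 unmatched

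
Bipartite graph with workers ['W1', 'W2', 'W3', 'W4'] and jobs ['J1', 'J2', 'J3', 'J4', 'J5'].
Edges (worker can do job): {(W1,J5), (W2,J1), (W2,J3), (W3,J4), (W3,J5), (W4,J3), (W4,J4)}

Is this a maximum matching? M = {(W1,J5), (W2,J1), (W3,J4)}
No, size 3 is not maximum

Proposed matching has size 3.
Maximum matching size for this graph: 4.

This is NOT maximum - can be improved to size 4.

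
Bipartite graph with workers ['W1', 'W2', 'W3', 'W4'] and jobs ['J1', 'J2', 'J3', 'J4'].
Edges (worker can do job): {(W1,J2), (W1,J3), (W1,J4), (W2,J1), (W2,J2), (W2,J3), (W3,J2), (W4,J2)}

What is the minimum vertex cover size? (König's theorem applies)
Minimum vertex cover size = 3

By König's theorem: in bipartite graphs,
min vertex cover = max matching = 3

Maximum matching has size 3, so minimum vertex cover also has size 3.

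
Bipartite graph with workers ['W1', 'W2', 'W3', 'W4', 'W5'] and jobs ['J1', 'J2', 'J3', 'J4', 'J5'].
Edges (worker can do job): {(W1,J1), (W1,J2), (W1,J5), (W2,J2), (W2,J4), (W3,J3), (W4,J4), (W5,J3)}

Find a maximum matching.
Matching: {(W1,J1), (W2,J2), (W3,J3), (W4,J4)}

Maximum matching (size 4):
  W1 → J1
  W2 → J2
  W3 → J3
  W4 → J4

Each worker is assigned to at most one job, and each job to at most one worker.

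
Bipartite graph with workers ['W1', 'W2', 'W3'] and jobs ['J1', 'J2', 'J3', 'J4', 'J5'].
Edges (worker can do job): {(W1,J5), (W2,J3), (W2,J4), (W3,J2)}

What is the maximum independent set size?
Maximum independent set = 5

By König's theorem:
- Min vertex cover = Max matching = 3
- Max independent set = Total vertices - Min vertex cover
- Max independent set = 8 - 3 = 5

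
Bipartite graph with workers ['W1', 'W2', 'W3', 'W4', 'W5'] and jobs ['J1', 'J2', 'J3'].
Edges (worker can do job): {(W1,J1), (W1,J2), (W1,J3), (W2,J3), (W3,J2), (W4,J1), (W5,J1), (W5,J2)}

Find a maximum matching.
Matching: {(W1,J3), (W3,J2), (W5,J1)}

Maximum matching (size 3):
  W1 → J3
  W3 → J2
  W5 → J1

Each worker is assigned to at most one job, and each job to at most one worker.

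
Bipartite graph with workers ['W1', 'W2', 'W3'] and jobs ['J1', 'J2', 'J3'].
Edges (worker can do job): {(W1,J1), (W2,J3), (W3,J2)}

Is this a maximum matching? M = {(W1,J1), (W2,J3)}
No, size 2 is not maximum

Proposed matching has size 2.
Maximum matching size for this graph: 3.

This is NOT maximum - can be improved to size 3.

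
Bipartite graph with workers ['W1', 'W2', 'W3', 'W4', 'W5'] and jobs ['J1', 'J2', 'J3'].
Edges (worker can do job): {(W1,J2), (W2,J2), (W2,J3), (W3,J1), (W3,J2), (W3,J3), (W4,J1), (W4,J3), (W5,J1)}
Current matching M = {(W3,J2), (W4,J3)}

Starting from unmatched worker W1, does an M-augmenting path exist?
Yes: W1 → J2 → W3 → J3 → W4 → J1

An M-augmenting path alternates non-matching / matching edges, starting and ending at unmatched vertices.
Path: W1 → J2 → W3 → J3 → W4 → J1
(J1 is unmatched in M, so the path is augmenting.)
Flipping edges along this path would increase |M| from 2 to 3.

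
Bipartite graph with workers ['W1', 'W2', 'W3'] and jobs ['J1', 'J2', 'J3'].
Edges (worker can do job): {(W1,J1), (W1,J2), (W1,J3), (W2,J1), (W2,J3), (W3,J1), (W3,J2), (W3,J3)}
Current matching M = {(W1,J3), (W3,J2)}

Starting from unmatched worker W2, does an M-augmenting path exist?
Yes: W2 → J1

An M-augmenting path alternates non-matching / matching edges, starting and ending at unmatched vertices.
Path: W2 → J1
(J1 is unmatched in M, so the path is augmenting.)
Flipping edges along this path would increase |M| from 2 to 3.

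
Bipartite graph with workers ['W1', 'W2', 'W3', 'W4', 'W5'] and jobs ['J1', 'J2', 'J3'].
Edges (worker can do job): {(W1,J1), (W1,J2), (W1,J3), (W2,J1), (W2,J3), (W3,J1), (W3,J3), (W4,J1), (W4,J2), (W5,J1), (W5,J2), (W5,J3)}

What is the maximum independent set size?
Maximum independent set = 5

By König's theorem:
- Min vertex cover = Max matching = 3
- Max independent set = Total vertices - Min vertex cover
- Max independent set = 8 - 3 = 5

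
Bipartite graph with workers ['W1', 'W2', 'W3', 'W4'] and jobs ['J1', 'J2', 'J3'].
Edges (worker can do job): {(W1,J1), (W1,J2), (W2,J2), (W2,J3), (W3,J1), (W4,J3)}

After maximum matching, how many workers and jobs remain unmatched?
Unmatched: 1 workers, 0 jobs

Maximum matching size: 3
Workers: 4 total, 3 matched, 1 unmatched
Jobs: 3 total, 3 matched, 0 unmatched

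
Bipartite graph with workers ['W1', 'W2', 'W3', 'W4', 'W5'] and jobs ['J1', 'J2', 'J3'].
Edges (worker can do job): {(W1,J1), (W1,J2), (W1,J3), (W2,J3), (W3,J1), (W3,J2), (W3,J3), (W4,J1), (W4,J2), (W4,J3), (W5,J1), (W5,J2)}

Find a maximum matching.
Matching: {(W3,J1), (W4,J3), (W5,J2)}

Maximum matching (size 3):
  W3 → J1
  W4 → J3
  W5 → J2

Each worker is assigned to at most one job, and each job to at most one worker.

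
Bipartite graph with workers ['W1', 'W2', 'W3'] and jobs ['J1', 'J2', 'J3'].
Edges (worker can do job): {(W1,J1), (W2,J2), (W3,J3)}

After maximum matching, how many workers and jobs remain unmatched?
Unmatched: 0 workers, 0 jobs

Maximum matching size: 3
Workers: 3 total, 3 matched, 0 unmatched
Jobs: 3 total, 3 matched, 0 unmatched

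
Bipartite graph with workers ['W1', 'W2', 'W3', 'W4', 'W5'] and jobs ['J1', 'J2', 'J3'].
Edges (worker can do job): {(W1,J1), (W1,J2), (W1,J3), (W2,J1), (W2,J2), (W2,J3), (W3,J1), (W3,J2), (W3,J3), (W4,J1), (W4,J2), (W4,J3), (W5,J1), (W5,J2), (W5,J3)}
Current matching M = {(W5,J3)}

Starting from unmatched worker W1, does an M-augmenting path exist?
Yes: W1 → J1

An M-augmenting path alternates non-matching / matching edges, starting and ending at unmatched vertices.
Path: W1 → J1
(J1 is unmatched in M, so the path is augmenting.)
Flipping edges along this path would increase |M| from 1 to 2.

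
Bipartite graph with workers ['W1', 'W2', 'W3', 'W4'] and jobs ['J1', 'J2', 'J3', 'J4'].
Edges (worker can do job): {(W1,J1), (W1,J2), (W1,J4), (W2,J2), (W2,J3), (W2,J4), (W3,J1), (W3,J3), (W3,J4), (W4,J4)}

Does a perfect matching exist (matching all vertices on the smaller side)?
Yes, perfect matching exists (size 4)

Perfect matching: {(W1,J2), (W2,J3), (W3,J1), (W4,J4)}
All 4 vertices on the smaller side are matched.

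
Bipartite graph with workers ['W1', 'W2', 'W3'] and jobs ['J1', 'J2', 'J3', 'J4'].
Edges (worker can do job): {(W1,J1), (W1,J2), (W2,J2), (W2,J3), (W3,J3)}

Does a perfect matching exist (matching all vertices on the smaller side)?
Yes, perfect matching exists (size 3)

Perfect matching: {(W1,J1), (W2,J2), (W3,J3)}
All 3 vertices on the smaller side are matched.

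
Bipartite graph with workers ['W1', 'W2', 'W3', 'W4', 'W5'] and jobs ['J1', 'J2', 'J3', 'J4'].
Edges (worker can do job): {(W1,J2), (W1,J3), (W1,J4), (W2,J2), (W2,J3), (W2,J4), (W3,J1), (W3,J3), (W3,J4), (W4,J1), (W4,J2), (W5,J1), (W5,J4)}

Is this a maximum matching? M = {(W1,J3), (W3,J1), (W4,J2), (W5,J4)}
Yes, size 4 is maximum

Proposed matching has size 4.
Maximum matching size for this graph: 4.

This is a maximum matching.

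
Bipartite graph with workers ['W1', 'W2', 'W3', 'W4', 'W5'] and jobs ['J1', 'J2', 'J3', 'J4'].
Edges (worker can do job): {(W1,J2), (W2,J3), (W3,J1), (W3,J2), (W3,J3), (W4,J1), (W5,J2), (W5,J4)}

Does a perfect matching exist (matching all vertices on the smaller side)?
Yes, perfect matching exists (size 4)

Perfect matching: {(W1,J2), (W2,J3), (W3,J1), (W5,J4)}
All 4 vertices on the smaller side are matched.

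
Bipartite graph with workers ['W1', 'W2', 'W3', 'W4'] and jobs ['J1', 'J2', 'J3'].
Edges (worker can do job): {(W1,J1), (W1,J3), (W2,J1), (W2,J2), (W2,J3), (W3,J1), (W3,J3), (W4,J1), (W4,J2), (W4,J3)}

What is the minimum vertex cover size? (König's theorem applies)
Minimum vertex cover size = 3

By König's theorem: in bipartite graphs,
min vertex cover = max matching = 3

Maximum matching has size 3, so minimum vertex cover also has size 3.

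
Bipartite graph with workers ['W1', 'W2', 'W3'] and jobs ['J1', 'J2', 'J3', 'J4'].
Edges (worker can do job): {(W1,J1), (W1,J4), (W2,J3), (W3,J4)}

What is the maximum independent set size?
Maximum independent set = 4

By König's theorem:
- Min vertex cover = Max matching = 3
- Max independent set = Total vertices - Min vertex cover
- Max independent set = 7 - 3 = 4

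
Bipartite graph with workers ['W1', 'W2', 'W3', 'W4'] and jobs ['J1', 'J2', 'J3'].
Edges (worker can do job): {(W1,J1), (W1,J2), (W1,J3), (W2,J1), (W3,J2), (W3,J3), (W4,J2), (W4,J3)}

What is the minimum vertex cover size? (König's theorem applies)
Minimum vertex cover size = 3

By König's theorem: in bipartite graphs,
min vertex cover = max matching = 3

Maximum matching has size 3, so minimum vertex cover also has size 3.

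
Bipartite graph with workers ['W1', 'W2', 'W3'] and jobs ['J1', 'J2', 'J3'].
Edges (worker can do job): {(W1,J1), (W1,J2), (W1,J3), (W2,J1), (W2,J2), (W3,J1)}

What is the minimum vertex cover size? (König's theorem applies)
Minimum vertex cover size = 3

By König's theorem: in bipartite graphs,
min vertex cover = max matching = 3

Maximum matching has size 3, so minimum vertex cover also has size 3.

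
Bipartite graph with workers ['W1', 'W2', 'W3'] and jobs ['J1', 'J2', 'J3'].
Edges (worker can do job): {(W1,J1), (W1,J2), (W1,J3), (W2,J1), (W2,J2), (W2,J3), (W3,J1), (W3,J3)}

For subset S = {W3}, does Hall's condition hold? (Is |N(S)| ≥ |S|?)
Yes: |N(S)| = 2, |S| = 1

Subset S = {W3}
Neighbors N(S) = {J1, J3}

|N(S)| = 2, |S| = 1
Hall's condition: |N(S)| ≥ |S| is satisfied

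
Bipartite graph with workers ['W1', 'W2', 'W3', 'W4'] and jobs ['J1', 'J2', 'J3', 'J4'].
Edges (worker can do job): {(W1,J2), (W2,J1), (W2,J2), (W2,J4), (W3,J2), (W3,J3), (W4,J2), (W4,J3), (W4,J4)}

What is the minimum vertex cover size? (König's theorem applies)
Minimum vertex cover size = 4

By König's theorem: in bipartite graphs,
min vertex cover = max matching = 4

Maximum matching has size 4, so minimum vertex cover also has size 4.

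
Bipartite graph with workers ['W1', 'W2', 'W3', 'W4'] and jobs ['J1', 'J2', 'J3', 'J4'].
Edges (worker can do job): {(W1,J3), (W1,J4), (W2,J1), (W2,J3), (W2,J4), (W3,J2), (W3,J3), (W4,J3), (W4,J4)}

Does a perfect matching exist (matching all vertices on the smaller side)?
Yes, perfect matching exists (size 4)

Perfect matching: {(W1,J3), (W2,J1), (W3,J2), (W4,J4)}
All 4 vertices on the smaller side are matched.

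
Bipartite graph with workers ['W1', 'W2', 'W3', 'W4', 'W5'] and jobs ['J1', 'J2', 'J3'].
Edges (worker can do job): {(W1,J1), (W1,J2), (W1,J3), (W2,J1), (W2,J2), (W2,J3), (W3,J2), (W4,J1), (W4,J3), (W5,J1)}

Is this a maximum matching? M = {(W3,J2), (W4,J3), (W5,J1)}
Yes, size 3 is maximum

Proposed matching has size 3.
Maximum matching size for this graph: 3.

This is a maximum matching.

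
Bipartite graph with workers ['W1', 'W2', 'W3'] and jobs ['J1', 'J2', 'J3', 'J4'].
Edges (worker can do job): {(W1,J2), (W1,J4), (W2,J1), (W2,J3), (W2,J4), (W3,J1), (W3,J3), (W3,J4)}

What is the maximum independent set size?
Maximum independent set = 4

By König's theorem:
- Min vertex cover = Max matching = 3
- Max independent set = Total vertices - Min vertex cover
- Max independent set = 7 - 3 = 4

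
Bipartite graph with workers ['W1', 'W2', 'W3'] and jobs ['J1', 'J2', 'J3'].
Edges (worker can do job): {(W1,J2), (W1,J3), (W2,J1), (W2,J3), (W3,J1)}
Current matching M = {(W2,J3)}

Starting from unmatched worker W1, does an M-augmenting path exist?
Yes: W1 → J2

An M-augmenting path alternates non-matching / matching edges, starting and ending at unmatched vertices.
Path: W1 → J2
(J2 is unmatched in M, so the path is augmenting.)
Flipping edges along this path would increase |M| from 1 to 2.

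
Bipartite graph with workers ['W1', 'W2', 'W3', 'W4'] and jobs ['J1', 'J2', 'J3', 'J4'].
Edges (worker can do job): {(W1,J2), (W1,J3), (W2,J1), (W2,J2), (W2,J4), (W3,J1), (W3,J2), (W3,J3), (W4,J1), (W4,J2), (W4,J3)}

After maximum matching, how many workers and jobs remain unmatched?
Unmatched: 0 workers, 0 jobs

Maximum matching size: 4
Workers: 4 total, 4 matched, 0 unmatched
Jobs: 4 total, 4 matched, 0 unmatched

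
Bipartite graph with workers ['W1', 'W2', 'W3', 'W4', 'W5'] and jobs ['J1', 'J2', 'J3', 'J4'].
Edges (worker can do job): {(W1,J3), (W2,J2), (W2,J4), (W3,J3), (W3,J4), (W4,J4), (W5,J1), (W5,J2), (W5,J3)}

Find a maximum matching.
Matching: {(W2,J2), (W3,J3), (W4,J4), (W5,J1)}

Maximum matching (size 4):
  W2 → J2
  W3 → J3
  W4 → J4
  W5 → J1

Each worker is assigned to at most one job, and each job to at most one worker.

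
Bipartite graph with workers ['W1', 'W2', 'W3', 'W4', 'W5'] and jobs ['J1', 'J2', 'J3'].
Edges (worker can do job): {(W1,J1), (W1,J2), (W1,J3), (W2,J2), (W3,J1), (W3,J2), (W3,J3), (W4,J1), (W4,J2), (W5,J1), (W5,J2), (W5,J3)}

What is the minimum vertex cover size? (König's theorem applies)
Minimum vertex cover size = 3

By König's theorem: in bipartite graphs,
min vertex cover = max matching = 3

Maximum matching has size 3, so minimum vertex cover also has size 3.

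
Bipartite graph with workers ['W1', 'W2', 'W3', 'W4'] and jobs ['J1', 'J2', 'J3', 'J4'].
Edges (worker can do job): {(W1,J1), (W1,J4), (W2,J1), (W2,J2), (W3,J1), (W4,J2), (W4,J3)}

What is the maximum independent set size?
Maximum independent set = 4

By König's theorem:
- Min vertex cover = Max matching = 4
- Max independent set = Total vertices - Min vertex cover
- Max independent set = 8 - 4 = 4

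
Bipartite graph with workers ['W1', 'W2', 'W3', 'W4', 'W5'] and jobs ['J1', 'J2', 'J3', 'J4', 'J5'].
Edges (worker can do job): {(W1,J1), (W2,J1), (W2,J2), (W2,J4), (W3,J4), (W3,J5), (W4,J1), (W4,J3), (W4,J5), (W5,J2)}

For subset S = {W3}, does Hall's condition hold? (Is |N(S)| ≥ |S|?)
Yes: |N(S)| = 2, |S| = 1

Subset S = {W3}
Neighbors N(S) = {J4, J5}

|N(S)| = 2, |S| = 1
Hall's condition: |N(S)| ≥ |S| is satisfied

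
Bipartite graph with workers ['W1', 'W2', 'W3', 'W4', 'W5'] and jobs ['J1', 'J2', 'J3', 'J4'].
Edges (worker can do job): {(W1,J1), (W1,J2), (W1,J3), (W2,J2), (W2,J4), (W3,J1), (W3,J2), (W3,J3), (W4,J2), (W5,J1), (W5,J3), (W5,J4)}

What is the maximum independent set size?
Maximum independent set = 5

By König's theorem:
- Min vertex cover = Max matching = 4
- Max independent set = Total vertices - Min vertex cover
- Max independent set = 9 - 4 = 5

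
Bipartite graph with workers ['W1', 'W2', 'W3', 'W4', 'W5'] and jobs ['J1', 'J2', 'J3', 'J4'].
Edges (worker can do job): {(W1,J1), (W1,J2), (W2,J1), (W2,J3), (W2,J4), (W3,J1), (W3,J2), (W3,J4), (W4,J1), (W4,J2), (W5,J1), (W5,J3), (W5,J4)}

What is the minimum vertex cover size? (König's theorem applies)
Minimum vertex cover size = 4

By König's theorem: in bipartite graphs,
min vertex cover = max matching = 4

Maximum matching has size 4, so minimum vertex cover also has size 4.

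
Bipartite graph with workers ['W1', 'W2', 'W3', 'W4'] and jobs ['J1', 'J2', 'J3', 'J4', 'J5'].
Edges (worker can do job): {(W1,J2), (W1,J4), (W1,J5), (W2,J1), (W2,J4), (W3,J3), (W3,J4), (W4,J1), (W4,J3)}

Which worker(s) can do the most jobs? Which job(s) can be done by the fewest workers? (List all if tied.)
Most versatile: W1 (3 jobs); Least covered: J2, J5 (1 workers)

Worker degrees (jobs they can do): W1:3, W2:2, W3:2, W4:2
Job degrees (workers who can do it): J1:2, J2:1, J3:2, J4:3, J5:1

Maximum worker degree is 3, achieved by: W1
Minimum job degree is 1, achieved by: J2, J5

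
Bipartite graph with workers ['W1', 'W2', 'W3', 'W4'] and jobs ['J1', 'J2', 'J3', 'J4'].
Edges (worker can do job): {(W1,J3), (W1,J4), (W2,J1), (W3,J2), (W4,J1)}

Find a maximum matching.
Matching: {(W1,J4), (W3,J2), (W4,J1)}

Maximum matching (size 3):
  W1 → J4
  W3 → J2
  W4 → J1

Each worker is assigned to at most one job, and each job to at most one worker.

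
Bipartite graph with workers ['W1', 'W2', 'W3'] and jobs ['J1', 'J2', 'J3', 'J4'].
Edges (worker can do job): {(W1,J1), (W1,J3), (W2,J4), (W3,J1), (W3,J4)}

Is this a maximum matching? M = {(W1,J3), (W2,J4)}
No, size 2 is not maximum

Proposed matching has size 2.
Maximum matching size for this graph: 3.

This is NOT maximum - can be improved to size 3.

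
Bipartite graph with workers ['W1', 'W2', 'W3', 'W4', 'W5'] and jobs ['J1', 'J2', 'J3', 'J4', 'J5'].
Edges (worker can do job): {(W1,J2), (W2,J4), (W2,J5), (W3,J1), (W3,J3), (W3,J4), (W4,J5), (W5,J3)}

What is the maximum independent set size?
Maximum independent set = 5

By König's theorem:
- Min vertex cover = Max matching = 5
- Max independent set = Total vertices - Min vertex cover
- Max independent set = 10 - 5 = 5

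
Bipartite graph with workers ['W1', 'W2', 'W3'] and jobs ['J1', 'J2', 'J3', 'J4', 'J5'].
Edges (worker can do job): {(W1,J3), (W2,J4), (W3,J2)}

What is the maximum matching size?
Maximum matching size = 3

Maximum matching: {(W1,J3), (W2,J4), (W3,J2)}
Size: 3

This assigns 3 workers to 3 distinct jobs.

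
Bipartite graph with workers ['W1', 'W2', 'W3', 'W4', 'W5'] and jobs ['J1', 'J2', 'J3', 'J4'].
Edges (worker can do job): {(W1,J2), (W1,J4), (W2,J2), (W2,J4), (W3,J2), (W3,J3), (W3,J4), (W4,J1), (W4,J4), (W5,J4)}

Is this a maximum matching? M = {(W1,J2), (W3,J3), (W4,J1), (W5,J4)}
Yes, size 4 is maximum

Proposed matching has size 4.
Maximum matching size for this graph: 4.

This is a maximum matching.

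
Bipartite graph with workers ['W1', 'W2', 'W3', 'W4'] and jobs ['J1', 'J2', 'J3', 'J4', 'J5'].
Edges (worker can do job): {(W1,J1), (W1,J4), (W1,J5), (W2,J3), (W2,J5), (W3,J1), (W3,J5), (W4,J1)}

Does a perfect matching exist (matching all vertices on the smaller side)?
Yes, perfect matching exists (size 4)

Perfect matching: {(W1,J4), (W2,J3), (W3,J5), (W4,J1)}
All 4 vertices on the smaller side are matched.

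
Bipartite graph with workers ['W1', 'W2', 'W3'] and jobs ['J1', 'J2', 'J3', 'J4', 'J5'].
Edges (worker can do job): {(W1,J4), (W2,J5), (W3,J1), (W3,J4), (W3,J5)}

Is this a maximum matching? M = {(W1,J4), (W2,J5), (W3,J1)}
Yes, size 3 is maximum

Proposed matching has size 3.
Maximum matching size for this graph: 3.

This is a maximum matching.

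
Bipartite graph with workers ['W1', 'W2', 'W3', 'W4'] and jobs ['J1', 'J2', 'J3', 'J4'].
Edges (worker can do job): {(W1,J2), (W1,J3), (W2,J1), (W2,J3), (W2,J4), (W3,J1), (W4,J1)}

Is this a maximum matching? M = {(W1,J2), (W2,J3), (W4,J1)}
Yes, size 3 is maximum

Proposed matching has size 3.
Maximum matching size for this graph: 3.

This is a maximum matching.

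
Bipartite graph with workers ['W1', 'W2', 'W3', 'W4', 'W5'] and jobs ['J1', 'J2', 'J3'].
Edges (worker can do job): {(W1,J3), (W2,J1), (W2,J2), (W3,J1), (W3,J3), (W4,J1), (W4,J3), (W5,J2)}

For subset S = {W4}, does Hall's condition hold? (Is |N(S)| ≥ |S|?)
Yes: |N(S)| = 2, |S| = 1

Subset S = {W4}
Neighbors N(S) = {J1, J3}

|N(S)| = 2, |S| = 1
Hall's condition: |N(S)| ≥ |S| is satisfied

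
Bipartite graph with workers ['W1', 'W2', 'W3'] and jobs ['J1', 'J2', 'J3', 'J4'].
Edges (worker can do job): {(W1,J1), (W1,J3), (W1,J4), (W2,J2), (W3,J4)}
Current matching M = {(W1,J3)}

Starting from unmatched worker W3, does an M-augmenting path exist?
Yes: W3 → J4

An M-augmenting path alternates non-matching / matching edges, starting and ending at unmatched vertices.
Path: W3 → J4
(J4 is unmatched in M, so the path is augmenting.)
Flipping edges along this path would increase |M| from 1 to 2.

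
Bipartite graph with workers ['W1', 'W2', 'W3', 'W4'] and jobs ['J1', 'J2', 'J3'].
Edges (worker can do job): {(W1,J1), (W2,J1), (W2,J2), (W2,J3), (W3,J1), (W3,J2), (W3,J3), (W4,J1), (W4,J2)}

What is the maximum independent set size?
Maximum independent set = 4

By König's theorem:
- Min vertex cover = Max matching = 3
- Max independent set = Total vertices - Min vertex cover
- Max independent set = 7 - 3 = 4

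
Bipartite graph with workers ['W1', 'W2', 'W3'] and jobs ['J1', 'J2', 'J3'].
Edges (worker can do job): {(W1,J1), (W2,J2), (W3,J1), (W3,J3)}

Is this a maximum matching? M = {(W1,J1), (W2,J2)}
No, size 2 is not maximum

Proposed matching has size 2.
Maximum matching size for this graph: 3.

This is NOT maximum - can be improved to size 3.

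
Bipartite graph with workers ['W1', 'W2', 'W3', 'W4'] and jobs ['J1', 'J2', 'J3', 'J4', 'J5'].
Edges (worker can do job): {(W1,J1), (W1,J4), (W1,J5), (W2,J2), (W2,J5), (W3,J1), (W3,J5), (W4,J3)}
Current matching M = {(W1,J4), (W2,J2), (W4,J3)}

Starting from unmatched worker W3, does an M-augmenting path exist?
Yes: W3 → J5

An M-augmenting path alternates non-matching / matching edges, starting and ending at unmatched vertices.
Path: W3 → J5
(J5 is unmatched in M, so the path is augmenting.)
Flipping edges along this path would increase |M| from 3 to 4.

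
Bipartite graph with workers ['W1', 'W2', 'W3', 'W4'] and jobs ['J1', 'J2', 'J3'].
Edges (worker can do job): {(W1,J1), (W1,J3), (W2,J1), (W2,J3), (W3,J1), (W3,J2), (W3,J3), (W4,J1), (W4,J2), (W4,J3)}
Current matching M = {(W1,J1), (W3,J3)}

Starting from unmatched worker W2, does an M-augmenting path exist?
Yes: W2 → J3 → W3 → J2

An M-augmenting path alternates non-matching / matching edges, starting and ending at unmatched vertices.
Path: W2 → J3 → W3 → J2
(J2 is unmatched in M, so the path is augmenting.)
Flipping edges along this path would increase |M| from 2 to 3.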